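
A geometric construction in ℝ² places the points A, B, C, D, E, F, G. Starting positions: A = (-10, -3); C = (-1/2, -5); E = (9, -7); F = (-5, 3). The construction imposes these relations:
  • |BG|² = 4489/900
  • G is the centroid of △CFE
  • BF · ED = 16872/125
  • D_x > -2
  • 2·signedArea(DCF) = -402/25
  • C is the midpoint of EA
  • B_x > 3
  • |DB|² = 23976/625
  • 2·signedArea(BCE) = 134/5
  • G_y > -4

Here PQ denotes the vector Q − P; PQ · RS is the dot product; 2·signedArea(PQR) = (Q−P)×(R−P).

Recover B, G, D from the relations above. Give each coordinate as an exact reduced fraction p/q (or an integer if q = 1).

B = (17/5, -3)
D = (-41/25, 3/5)
G = (7/6, -3)

1. G_x = 7/6  [G is the centroid of △CFE]
2. G_y = -3  [G is the centroid of △CFE]
   → G = (7/6, -3)
3. B_x = 17/5  [line 2·x + 19/2·y + 217/10 = 0 ∩ |BG|² = 4489/900]
4. B_y = -3  [line 2·x + 19/2·y + 217/10 = 0 ∩ |BG|² = 4489/900]
   → B = (17/5, -3)
5. D_x = -41/25  [2·signedArea(DCF) = -402/25 ∩ BF · ED = 16872/125]
6. D_y = 3/5  [2·signedArea(DCF) = -402/25 ∩ BF · ED = 16872/125]
   → D = (-41/25, 3/5)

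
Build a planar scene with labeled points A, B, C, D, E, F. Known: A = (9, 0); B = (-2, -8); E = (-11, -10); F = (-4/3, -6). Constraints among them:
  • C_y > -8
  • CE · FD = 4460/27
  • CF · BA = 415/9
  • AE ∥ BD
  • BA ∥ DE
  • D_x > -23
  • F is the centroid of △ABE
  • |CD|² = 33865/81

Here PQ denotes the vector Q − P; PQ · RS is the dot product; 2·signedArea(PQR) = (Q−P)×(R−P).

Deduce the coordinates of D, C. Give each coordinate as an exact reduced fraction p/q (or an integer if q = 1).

1. D_x = -22  [BA ∥ DE ∩ AE ∥ BD]
2. D_y = -18  [BA ∥ DE ∩ AE ∥ BD]
   → D = (-22, -18)
3. C_x = -41/9  [CF · BA = 415/9 ∩ CE · FD = 4460/27]
4. C_y = -22/3  [CF · BA = 415/9 ∩ CE · FD = 4460/27]
   → C = (-41/9, -22/3)

C = (-41/9, -22/3)
D = (-22, -18)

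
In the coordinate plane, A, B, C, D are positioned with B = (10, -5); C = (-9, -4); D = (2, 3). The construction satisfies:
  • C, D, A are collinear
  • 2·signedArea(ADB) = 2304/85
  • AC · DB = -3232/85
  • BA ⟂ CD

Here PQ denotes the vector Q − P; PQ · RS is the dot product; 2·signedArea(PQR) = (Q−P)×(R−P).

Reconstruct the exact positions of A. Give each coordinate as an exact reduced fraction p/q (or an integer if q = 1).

A = (346/85, 367/85)

1. A_x = 346/85  [C, D, A are collinear ∩ BA ⟂ CD]
2. A_y = 367/85  [C, D, A are collinear ∩ BA ⟂ CD]
   → A = (346/85, 367/85)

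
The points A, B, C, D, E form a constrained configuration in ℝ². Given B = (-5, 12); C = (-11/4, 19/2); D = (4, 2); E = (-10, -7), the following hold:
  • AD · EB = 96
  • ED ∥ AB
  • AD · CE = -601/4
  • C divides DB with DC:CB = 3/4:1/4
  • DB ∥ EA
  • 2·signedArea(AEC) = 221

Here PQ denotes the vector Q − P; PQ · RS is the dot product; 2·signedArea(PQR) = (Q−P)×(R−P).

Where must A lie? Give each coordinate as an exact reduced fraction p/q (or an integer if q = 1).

A = (-19, 3)

1. A_x = -19  [ED ∥ AB ∩ DB ∥ EA]
2. A_y = 3  [ED ∥ AB ∩ DB ∥ EA]
   → A = (-19, 3)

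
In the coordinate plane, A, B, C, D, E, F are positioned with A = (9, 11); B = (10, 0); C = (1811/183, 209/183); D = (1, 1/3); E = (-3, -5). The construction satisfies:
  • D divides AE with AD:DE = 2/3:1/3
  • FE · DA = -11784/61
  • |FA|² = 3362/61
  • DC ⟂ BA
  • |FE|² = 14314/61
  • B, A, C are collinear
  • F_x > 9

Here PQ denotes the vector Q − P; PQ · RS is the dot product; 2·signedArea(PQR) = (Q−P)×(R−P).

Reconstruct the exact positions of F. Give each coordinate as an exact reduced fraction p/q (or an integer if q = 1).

F = (590/61, 220/61)

1. F_x = 590/61  [line -8·x + -32/3·y + 21200/183 = 0 ∩ |FE|² = 14314/61]
2. F_y = 220/61  [line -8·x + -32/3·y + 21200/183 = 0 ∩ |FE|² = 14314/61]
   → F = (590/61, 220/61)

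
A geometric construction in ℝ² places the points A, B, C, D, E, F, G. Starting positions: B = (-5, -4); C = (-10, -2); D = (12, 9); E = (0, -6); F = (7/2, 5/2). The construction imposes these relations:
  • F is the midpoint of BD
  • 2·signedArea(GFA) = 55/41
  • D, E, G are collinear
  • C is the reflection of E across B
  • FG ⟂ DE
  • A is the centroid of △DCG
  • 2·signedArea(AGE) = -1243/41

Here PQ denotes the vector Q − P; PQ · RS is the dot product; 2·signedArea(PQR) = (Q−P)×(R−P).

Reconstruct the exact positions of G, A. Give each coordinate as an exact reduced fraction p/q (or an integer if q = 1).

1. G_x = 226/41  [D, E, G are collinear ∩ FG ⟂ DE]
2. G_y = 73/82  [D, E, G are collinear ∩ FG ⟂ DE]
   → G = (226/41, 73/82)
3. A_x = 308/123  [A is the centroid of △DCG]
4. A_y = 647/246  [A is the centroid of △DCG]
   → A = (308/123, 647/246)

A = (308/123, 647/246)
G = (226/41, 73/82)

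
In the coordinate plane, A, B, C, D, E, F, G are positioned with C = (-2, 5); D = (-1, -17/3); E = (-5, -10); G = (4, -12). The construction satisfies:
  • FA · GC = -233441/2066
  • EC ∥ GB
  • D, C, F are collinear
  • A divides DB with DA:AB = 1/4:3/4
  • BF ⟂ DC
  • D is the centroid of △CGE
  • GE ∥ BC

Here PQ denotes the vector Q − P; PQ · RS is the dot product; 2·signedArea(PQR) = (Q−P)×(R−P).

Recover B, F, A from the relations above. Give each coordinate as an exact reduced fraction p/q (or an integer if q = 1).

1. B_x = 7  [GE ∥ BC ∩ EC ∥ GB]
2. B_y = 3  [GE ∥ BC ∩ EC ∥ GB]
   → B = (7, 3)
3. F_x = -1793/1033  [D, C, F are collinear ∩ BF ⟂ DC]
4. F_y = 2253/1033  [D, C, F are collinear ∩ BF ⟂ DC]
   → F = (-1793/1033, 2253/1033)
5. A_x = 1  [A divides DB with DA:AB = 1/4:3/4]
6. A_y = -7/2  [A divides DB with DA:AB = 1/4:3/4]
   → A = (1, -7/2)

A = (1, -7/2)
B = (7, 3)
F = (-1793/1033, 2253/1033)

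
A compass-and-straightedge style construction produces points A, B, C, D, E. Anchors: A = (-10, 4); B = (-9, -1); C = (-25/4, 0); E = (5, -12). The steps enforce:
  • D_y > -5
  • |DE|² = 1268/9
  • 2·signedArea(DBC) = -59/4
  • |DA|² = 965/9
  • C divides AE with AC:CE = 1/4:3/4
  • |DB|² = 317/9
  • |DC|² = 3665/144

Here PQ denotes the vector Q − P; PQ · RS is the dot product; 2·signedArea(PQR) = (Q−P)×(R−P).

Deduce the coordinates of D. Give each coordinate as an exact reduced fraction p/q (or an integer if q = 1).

D = (-13/3, -14/3)

1. D_x = -13/3  [line -1·x + 11/4·y + 17/2 = 0 ∩ |DB|² = 317/9]
2. D_y = -14/3  [line -1·x + 11/4·y + 17/2 = 0 ∩ |DB|² = 317/9]
   → D = (-13/3, -14/3)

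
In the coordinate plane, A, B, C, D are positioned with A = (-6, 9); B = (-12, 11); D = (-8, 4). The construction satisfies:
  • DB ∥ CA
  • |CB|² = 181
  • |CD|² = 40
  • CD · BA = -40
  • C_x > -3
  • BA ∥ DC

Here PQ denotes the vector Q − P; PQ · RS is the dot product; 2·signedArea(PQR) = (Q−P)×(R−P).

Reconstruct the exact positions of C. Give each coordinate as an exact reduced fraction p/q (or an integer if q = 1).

1. C_x = -2  [DB ∥ CA ∩ BA ∥ DC]
2. C_y = 2  [DB ∥ CA ∩ BA ∥ DC]
   → C = (-2, 2)

C = (-2, 2)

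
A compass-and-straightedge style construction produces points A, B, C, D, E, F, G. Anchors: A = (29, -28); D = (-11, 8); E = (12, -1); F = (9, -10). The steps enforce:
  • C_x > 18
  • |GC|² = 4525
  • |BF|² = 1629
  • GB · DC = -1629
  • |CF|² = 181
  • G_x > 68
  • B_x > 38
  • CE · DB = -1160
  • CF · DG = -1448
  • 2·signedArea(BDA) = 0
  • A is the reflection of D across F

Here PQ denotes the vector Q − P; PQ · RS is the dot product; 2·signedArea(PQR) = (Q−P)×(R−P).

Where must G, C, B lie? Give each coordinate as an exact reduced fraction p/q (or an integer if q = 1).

1. B_x = 39  [line 36·x + 40·y + 76 = 0 ∩ |BF|² = 1629]
2. B_y = -37  [line 36·x + 40·y + 76 = 0 ∩ |BF|² = 1629]
   → B = (39, -37)
3. C_x = 19  [line -50·x + 45·y + 1805 = 0 ∩ |CF|² = 181]
4. C_y = -19  [line -50·x + 45·y + 1805 = 0 ∩ |CF|² = 181]
   → C = (19, -19)
5. G_x = 69  [line -30·x + 27·y + 3798 = 0 ∩ |GC|² = 4525]
6. G_y = -64  [line -30·x + 27·y + 3798 = 0 ∩ |GC|² = 4525]
   → G = (69, -64)

B = (39, -37)
C = (19, -19)
G = (69, -64)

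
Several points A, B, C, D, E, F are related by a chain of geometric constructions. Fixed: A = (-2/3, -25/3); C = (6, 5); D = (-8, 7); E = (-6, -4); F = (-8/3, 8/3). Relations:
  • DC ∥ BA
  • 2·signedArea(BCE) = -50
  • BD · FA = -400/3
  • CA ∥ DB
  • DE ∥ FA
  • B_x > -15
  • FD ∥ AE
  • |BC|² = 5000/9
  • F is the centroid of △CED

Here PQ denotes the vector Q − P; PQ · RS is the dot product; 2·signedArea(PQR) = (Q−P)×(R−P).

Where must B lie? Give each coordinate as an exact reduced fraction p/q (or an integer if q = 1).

B = (-44/3, -19/3)

1. B_x = -44/3  [DC ∥ BA ∩ CA ∥ DB]
2. B_y = -19/3  [DC ∥ BA ∩ CA ∥ DB]
   → B = (-44/3, -19/3)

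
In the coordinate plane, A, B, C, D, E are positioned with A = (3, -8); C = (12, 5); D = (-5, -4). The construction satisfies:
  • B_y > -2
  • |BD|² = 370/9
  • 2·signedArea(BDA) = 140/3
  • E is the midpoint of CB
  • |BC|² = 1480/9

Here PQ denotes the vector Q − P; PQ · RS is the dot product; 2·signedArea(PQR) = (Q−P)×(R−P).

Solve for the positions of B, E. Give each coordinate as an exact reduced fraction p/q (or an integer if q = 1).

B = (2/3, -1)
E = (19/3, 2)

1. B_x = 2/3  [line 4·x + 8·y + 16/3 = 0 ∩ |BC|² = 1480/9]
2. B_y = -1  [line 4·x + 8·y + 16/3 = 0 ∩ |BC|² = 1480/9]
   → B = (2/3, -1)
3. E_x = 19/3  [E is the midpoint of CB]
4. E_y = 2  [E is the midpoint of CB]
   → E = (19/3, 2)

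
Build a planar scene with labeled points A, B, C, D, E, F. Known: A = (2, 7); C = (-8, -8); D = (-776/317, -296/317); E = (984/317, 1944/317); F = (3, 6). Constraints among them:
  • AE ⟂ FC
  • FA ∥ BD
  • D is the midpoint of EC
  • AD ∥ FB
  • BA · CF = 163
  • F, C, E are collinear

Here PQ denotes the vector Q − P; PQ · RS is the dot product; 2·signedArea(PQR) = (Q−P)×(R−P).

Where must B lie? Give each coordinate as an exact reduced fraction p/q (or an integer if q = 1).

1. B_x = -459/317  [FA ∥ BD ∩ AD ∥ FB]
2. B_y = -613/317  [FA ∥ BD ∩ AD ∥ FB]
   → B = (-459/317, -613/317)

B = (-459/317, -613/317)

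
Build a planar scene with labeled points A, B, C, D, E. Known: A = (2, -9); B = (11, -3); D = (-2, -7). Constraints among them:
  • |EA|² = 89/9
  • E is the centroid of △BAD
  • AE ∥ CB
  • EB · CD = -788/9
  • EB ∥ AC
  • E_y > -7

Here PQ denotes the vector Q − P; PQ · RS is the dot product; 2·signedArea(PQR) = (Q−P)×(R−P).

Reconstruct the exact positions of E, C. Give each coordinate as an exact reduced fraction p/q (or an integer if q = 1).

C = (28/3, -17/3)
E = (11/3, -19/3)

1. E_x = 11/3  [E is the centroid of △BAD]
2. E_y = -19/3  [E is the centroid of △BAD]
   → E = (11/3, -19/3)
3. C_x = 28/3  [AE ∥ CB ∩ EB ∥ AC]
4. C_y = -17/3  [AE ∥ CB ∩ EB ∥ AC]
   → C = (28/3, -17/3)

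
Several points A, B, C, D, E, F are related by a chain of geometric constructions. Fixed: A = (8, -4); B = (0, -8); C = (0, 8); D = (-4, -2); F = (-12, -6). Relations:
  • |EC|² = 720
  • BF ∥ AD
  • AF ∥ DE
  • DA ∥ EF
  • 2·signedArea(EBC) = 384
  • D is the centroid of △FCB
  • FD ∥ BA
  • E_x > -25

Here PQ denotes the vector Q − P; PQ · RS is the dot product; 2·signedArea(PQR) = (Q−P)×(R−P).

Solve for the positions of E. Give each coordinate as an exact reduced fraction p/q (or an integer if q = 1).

E = (-24, -4)

1. E_x = -24  [DA ∥ EF ∩ AF ∥ DE]
2. E_y = -4  [DA ∥ EF ∩ AF ∥ DE]
   → E = (-24, -4)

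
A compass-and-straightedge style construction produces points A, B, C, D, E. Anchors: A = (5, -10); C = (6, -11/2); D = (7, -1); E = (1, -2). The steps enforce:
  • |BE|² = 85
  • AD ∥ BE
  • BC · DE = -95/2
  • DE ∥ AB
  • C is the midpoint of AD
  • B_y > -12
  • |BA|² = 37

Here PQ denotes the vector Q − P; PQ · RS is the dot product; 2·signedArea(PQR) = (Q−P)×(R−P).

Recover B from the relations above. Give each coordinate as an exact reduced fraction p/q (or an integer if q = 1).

B = (-1, -11)

1. B_x = -1  [AD ∥ BE ∩ DE ∥ AB]
2. B_y = -11  [AD ∥ BE ∩ DE ∥ AB]
   → B = (-1, -11)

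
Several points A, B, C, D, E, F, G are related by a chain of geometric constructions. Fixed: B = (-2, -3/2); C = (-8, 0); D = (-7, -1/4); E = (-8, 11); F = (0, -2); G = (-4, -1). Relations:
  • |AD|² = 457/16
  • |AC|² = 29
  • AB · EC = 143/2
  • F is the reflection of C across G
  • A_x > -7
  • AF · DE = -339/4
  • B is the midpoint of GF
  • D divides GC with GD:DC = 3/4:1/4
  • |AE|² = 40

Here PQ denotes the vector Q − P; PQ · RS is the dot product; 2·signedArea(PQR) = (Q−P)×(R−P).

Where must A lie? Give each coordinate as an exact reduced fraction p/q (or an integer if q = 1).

1. A_x = -6  [AF · DE = -339/4 ∩ AB · EC = 143/2]
2. A_y = 5  [AF · DE = -339/4 ∩ AB · EC = 143/2]
   → A = (-6, 5)

A = (-6, 5)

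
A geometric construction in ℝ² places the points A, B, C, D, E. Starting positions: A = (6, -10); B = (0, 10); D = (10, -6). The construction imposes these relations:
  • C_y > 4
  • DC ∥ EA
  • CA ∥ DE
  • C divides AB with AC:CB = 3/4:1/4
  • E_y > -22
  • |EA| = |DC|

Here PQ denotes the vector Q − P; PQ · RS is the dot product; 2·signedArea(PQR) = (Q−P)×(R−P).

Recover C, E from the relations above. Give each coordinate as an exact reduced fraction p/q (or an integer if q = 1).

1. C_x = 3/2  [C divides AB with AC:CB = 3/4:1/4]
2. C_y = 5  [C divides AB with AC:CB = 3/4:1/4]
   → C = (3/2, 5)
3. E_x = 29/2  [DC ∥ EA ∩ CA ∥ DE]
4. E_y = -21  [DC ∥ EA ∩ CA ∥ DE]
   → E = (29/2, -21)

C = (3/2, 5)
E = (29/2, -21)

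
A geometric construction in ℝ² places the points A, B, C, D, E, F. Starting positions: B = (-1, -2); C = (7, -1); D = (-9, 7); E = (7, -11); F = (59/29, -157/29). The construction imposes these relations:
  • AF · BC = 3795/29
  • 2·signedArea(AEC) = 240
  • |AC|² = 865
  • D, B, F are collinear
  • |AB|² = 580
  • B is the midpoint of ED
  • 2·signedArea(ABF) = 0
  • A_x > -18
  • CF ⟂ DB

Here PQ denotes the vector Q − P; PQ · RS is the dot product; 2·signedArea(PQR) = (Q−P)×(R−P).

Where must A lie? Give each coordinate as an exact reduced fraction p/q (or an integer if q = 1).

1. A_x = -17  [2·signedArea(ABF) = 0 ∩ AF · BC = 3795/29]
2. A_y = 16  [2·signedArea(ABF) = 0 ∩ AF · BC = 3795/29]
   → A = (-17, 16)

A = (-17, 16)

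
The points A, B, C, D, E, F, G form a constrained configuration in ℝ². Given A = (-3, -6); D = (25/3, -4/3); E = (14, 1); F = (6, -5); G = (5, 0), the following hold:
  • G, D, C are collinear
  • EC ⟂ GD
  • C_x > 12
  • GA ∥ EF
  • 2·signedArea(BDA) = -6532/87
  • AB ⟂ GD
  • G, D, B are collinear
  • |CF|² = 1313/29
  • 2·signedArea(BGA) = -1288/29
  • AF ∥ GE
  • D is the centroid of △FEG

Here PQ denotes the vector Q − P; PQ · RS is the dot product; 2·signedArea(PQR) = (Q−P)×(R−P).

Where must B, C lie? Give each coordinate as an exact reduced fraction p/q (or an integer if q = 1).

1. B_x = 5/29  [G, D, B are collinear ∩ AB ⟂ GD]
2. B_y = 56/29  [G, D, B are collinear ∩ AB ⟂ GD]
   → B = (5/29, 56/29)
3. C_x = 360/29  [G, D, C are collinear ∩ EC ⟂ GD]
4. C_y = -86/29  [G, D, C are collinear ∩ EC ⟂ GD]
   → C = (360/29, -86/29)

B = (5/29, 56/29)
C = (360/29, -86/29)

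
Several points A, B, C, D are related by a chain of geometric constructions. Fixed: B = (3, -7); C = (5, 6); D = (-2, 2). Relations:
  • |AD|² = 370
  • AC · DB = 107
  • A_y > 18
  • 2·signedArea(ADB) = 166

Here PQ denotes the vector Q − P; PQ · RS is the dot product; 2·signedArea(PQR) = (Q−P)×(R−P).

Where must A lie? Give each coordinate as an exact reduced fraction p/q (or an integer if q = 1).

A = (7, 19)

1. A_x = 7  [2·signedArea(ADB) = 166 ∩ AC · DB = 107]
2. A_y = 19  [2·signedArea(ADB) = 166 ∩ AC · DB = 107]
   → A = (7, 19)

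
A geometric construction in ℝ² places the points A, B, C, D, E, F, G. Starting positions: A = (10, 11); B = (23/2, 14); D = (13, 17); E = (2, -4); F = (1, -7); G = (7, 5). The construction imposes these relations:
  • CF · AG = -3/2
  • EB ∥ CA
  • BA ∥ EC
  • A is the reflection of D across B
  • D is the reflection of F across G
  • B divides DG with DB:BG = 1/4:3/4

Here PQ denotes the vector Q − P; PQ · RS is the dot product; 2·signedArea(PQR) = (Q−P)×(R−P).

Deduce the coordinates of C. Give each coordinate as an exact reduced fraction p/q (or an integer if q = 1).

C = (1/2, -7)

1. C_x = 1/2  [EB ∥ CA ∩ BA ∥ EC]
2. C_y = -7  [EB ∥ CA ∩ BA ∥ EC]
   → C = (1/2, -7)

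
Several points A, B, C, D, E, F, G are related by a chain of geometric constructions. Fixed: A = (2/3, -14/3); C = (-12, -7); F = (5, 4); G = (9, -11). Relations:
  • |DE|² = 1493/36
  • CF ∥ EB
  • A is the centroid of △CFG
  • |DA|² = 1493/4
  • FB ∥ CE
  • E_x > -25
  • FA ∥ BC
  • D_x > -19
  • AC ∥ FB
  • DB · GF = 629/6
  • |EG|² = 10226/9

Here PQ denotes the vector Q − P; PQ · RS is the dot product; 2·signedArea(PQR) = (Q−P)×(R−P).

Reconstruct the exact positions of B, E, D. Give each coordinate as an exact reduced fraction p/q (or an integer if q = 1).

B = (-23/3, 5/3)
D = (-55/3, -49/6)
E = (-74/3, -28/3)

1. B_x = -23/3  [FA ∥ BC ∩ AC ∥ FB]
2. B_y = 5/3  [FA ∥ BC ∩ AC ∥ FB]
   → B = (-23/3, 5/3)
3. E_x = -74/3  [CF ∥ EB ∩ FB ∥ CE]
4. E_y = -28/3  [CF ∥ EB ∩ FB ∥ CE]
   → E = (-74/3, -28/3)
5. D_x = -55/3  [line 4·x + -15·y + -295/6 = 0 ∩ |DE|² = 1493/36]
6. D_y = -49/6  [line 4·x + -15·y + -295/6 = 0 ∩ |DE|² = 1493/36]
   → D = (-55/3, -49/6)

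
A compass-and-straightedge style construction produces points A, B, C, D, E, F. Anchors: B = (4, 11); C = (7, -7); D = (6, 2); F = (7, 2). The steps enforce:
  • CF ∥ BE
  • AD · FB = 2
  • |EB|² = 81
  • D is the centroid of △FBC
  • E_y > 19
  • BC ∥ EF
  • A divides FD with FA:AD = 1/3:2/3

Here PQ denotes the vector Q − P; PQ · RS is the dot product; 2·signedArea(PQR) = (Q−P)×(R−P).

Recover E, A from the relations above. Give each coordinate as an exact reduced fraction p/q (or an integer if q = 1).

1. E_x = 4  [BC ∥ EF ∩ CF ∥ BE]
2. E_y = 20  [BC ∥ EF ∩ CF ∥ BE]
   → E = (4, 20)
3. A_x = 20/3  [A divides FD with FA:AD = 1/3:2/3]
4. A_y = 2  [A divides FD with FA:AD = 1/3:2/3]
   → A = (20/3, 2)

A = (20/3, 2)
E = (4, 20)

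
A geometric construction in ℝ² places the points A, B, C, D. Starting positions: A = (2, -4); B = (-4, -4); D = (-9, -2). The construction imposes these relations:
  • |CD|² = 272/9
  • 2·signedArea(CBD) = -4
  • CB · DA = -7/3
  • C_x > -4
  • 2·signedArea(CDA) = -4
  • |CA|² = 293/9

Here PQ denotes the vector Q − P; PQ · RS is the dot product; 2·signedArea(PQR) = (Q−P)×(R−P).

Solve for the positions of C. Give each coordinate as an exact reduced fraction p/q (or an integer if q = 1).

C = (-11/3, -10/3)

1. C_x = -11/3  [2·signedArea(CBD) = -4 ∩ CB · DA = -7/3]
2. C_y = -10/3  [2·signedArea(CBD) = -4 ∩ CB · DA = -7/3]
   → C = (-11/3, -10/3)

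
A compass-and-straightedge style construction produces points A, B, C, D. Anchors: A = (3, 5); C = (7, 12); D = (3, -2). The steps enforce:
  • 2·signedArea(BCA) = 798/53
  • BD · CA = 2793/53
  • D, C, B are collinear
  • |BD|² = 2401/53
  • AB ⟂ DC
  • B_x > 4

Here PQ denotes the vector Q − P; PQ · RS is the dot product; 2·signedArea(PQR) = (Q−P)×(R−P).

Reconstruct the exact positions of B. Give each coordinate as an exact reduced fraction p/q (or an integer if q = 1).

1. B_x = 257/53  [D, C, B are collinear ∩ AB ⟂ DC]
2. B_y = 237/53  [D, C, B are collinear ∩ AB ⟂ DC]
   → B = (257/53, 237/53)

B = (257/53, 237/53)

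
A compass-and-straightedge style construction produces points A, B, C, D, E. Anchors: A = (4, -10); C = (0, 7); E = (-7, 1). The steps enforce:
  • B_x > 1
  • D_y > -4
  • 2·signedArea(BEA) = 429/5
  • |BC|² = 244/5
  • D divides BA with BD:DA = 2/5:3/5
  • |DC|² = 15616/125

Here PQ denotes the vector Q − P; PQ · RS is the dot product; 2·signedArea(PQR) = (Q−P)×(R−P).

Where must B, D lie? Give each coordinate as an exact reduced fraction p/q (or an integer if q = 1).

B = (8/5, 1/5)
D = (64/25, -97/25)

1. B_x = 8/5  [line 11·x + 11·y + -99/5 = 0 ∩ |BC|² = 244/5]
2. B_y = 1/5  [line 11·x + 11·y + -99/5 = 0 ∩ |BC|² = 244/5]
   → B = (8/5, 1/5)
3. D_x = 64/25  [D divides BA with BD:DA = 2/5:3/5]
4. D_y = -97/25  [D divides BA with BD:DA = 2/5:3/5]
   → D = (64/25, -97/25)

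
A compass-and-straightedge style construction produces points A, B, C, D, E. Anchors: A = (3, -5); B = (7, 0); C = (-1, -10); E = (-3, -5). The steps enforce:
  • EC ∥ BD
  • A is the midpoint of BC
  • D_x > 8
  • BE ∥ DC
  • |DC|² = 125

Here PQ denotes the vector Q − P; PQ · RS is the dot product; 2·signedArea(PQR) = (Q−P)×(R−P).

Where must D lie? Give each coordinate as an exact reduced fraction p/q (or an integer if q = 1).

D = (9, -5)

1. D_x = 9  [BE ∥ DC ∩ EC ∥ BD]
2. D_y = -5  [BE ∥ DC ∩ EC ∥ BD]
   → D = (9, -5)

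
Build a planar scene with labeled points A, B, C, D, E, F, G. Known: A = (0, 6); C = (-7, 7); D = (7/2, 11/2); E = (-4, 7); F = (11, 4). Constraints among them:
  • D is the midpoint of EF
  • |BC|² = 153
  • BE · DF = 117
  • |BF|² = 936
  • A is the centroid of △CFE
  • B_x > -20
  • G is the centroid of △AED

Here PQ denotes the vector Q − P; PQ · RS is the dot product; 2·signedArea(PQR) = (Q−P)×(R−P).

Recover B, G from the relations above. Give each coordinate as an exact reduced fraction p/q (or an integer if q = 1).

B = (-19, 10)
G = (-1/6, 37/6)

1. B_x = -19  [line -15/2·x + 3/2·y + -315/2 = 0 ∩ |BF|² = 936]
2. B_y = 10  [line -15/2·x + 3/2·y + -315/2 = 0 ∩ |BF|² = 936]
   → B = (-19, 10)
3. G_x = -1/6  [G is the centroid of △AED]
4. G_y = 37/6  [G is the centroid of △AED]
   → G = (-1/6, 37/6)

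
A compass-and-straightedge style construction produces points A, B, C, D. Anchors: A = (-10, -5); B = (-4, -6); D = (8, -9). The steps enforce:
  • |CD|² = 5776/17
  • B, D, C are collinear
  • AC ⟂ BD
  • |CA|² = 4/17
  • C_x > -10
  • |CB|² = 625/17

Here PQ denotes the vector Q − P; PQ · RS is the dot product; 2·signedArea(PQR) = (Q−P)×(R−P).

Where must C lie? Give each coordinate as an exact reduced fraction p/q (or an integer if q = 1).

1. C_x = -168/17  [B, D, C are collinear ∩ AC ⟂ BD]
2. C_y = -77/17  [B, D, C are collinear ∩ AC ⟂ BD]
   → C = (-168/17, -77/17)

C = (-168/17, -77/17)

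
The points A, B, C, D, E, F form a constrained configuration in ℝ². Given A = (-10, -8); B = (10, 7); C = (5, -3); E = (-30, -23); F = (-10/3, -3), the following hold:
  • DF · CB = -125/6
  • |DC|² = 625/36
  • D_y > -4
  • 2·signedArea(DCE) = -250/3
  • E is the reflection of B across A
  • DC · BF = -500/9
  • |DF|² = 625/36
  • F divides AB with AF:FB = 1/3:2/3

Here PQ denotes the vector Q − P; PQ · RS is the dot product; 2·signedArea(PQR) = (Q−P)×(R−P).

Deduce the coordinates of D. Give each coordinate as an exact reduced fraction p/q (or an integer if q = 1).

1. D_x = 5/6  [DF · CB = -125/6 ∩ 2·signedArea(DCE) = -250/3]
2. D_y = -3  [DF · CB = -125/6 ∩ 2·signedArea(DCE) = -250/3]
   → D = (5/6, -3)

D = (5/6, -3)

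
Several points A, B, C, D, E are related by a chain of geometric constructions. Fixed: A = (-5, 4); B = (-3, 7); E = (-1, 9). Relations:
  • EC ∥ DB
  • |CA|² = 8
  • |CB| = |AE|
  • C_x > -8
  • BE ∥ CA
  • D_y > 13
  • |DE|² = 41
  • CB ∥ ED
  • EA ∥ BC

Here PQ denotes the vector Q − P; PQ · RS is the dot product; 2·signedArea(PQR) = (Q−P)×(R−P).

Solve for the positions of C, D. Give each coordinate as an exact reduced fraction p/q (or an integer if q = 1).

1. C_x = -7  [BE ∥ CA ∩ EA ∥ BC]
2. C_y = 2  [BE ∥ CA ∩ EA ∥ BC]
   → C = (-7, 2)
3. D_x = 3  [EC ∥ DB ∩ CB ∥ ED]
4. D_y = 14  [EC ∥ DB ∩ CB ∥ ED]
   → D = (3, 14)

C = (-7, 2)
D = (3, 14)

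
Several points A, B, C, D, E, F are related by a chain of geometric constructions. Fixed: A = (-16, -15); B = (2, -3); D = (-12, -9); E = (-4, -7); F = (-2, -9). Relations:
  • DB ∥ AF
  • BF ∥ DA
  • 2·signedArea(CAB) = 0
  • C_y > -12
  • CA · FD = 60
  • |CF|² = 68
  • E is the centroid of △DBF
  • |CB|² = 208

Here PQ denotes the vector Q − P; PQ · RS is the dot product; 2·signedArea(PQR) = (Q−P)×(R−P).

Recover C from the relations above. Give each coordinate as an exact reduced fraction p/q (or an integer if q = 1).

1. C_x = -10  [2·signedArea(CAB) = 0 ∩ CA · FD = 60]
2. C_y = -11  [2·signedArea(CAB) = 0 ∩ CA · FD = 60]
   → C = (-10, -11)

C = (-10, -11)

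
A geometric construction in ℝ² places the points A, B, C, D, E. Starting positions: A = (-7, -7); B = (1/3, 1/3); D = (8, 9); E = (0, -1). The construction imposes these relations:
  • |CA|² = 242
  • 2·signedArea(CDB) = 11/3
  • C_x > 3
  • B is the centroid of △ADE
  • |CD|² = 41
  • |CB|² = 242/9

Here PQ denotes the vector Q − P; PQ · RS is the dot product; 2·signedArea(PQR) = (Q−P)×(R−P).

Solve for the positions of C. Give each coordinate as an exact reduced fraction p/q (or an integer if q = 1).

1. C_x = 4  [line 26/3·x + -23/3·y + -4 = 0 ∩ |CA|² = 242]
2. C_y = 4  [line 26/3·x + -23/3·y + -4 = 0 ∩ |CA|² = 242]
   → C = (4, 4)

C = (4, 4)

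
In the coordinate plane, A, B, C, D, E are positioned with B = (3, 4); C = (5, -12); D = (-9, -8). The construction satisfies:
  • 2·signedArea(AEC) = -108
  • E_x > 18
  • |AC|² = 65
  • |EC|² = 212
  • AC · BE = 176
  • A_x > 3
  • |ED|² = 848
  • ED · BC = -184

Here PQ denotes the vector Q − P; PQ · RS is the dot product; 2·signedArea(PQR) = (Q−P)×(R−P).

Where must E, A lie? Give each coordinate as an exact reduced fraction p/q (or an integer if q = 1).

A = (4, -4)
E = (19, -16)

1. E_x = 19  [line -2·x + 16·y + 294 = 0 ∩ |EC|² = 212]
2. E_y = -16  [line -2·x + 16·y + 294 = 0 ∩ |EC|² = 212]
   → E = (19, -16)
3. A_x = 4  [AC · BE = 176 ∩ 2·signedArea(AEC) = -108]
4. A_y = -4  [AC · BE = 176 ∩ 2·signedArea(AEC) = -108]
   → A = (4, -4)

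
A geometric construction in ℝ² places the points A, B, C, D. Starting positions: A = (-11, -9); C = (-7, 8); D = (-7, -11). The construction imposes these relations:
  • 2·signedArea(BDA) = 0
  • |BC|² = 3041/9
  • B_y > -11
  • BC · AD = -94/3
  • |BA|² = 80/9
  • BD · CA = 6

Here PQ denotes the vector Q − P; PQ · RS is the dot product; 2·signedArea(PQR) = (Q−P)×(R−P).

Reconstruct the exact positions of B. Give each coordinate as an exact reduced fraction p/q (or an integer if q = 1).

1. B_x = -25/3  [2·signedArea(BDA) = 0 ∩ BC · AD = -94/3]
2. B_y = -31/3  [2·signedArea(BDA) = 0 ∩ BC · AD = -94/3]
   → B = (-25/3, -31/3)

B = (-25/3, -31/3)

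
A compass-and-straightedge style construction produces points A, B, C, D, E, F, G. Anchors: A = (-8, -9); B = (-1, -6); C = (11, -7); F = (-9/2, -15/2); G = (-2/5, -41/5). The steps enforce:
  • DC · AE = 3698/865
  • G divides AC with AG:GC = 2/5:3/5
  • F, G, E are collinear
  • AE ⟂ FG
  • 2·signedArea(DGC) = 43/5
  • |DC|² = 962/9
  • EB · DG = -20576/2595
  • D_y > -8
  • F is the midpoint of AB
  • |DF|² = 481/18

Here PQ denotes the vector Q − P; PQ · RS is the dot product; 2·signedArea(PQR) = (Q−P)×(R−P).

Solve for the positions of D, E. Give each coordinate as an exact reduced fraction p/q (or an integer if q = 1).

1. D_x = 2/3  [line -6/5·x + 57/5·y + 422/5 = 0 ∩ |DF|² = 481/18]
2. D_y = -22/3  [line -6/5·x + 57/5·y + 422/5 = 0 ∩ |DF|² = 481/18]
   → D = (2/3, -22/3)
3. E_x = -6619/865  [DC · AE = 3698/865 ∩ F, G, E are collinear]
4. E_y = -6022/865  [DC · AE = 3698/865 ∩ F, G, E are collinear]
   → E = (-6619/865, -6022/865)

D = (2/3, -22/3)
E = (-6619/865, -6022/865)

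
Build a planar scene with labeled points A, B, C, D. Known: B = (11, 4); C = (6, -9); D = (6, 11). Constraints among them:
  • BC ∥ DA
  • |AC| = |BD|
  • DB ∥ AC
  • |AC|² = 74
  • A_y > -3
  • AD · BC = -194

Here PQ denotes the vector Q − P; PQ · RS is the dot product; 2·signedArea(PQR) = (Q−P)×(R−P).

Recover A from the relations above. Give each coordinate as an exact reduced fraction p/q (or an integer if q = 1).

A = (1, -2)

1. A_x = 1  [DB ∥ AC ∩ BC ∥ DA]
2. A_y = -2  [DB ∥ AC ∩ BC ∥ DA]
   → A = (1, -2)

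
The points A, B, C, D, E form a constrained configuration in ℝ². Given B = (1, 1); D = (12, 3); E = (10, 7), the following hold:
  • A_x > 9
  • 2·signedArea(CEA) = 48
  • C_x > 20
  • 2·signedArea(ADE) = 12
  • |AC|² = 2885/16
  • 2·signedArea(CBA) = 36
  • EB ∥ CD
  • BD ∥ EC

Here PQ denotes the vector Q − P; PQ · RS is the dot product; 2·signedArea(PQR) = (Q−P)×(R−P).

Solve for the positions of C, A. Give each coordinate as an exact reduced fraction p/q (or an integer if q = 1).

1. C_x = 21  [EB ∥ CD ∩ BD ∥ EC]
2. C_y = 9  [EB ∥ CD ∩ BD ∥ EC]
   → C = (21, 9)
3. A_x = 37/4  [2·signedArea(ADE) = 12 ∩ 2·signedArea(CEA) = 48]
4. A_y = 5/2  [2·signedArea(ADE) = 12 ∩ 2·signedArea(CEA) = 48]
   → A = (37/4, 5/2)

A = (37/4, 5/2)
C = (21, 9)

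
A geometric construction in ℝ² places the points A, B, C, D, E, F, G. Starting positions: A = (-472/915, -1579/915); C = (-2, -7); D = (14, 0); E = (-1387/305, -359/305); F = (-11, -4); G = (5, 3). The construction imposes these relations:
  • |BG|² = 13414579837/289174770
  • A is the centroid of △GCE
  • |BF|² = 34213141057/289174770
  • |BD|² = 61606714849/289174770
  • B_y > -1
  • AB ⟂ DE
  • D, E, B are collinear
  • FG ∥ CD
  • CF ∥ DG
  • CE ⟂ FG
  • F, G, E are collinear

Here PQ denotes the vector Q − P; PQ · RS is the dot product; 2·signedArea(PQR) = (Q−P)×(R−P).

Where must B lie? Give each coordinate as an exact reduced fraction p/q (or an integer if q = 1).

B = (-54624739/96391590, -89106313/96391590)

1. B_x = -54624739/96391590  [D, E, B are collinear ∩ AB ⟂ DE]
2. B_y = -89106313/96391590  [D, E, B are collinear ∩ AB ⟂ DE]
   → B = (-54624739/96391590, -89106313/96391590)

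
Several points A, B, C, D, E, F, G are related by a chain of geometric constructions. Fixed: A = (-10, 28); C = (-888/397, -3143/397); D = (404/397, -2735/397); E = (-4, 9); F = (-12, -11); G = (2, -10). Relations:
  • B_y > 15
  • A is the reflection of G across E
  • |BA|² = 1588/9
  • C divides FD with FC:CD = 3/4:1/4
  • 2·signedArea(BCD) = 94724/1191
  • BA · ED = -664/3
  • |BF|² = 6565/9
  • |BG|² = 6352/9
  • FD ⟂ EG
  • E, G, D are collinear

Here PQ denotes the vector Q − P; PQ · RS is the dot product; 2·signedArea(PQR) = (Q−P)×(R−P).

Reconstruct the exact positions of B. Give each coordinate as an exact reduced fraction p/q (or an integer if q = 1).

1. B_x = -6  [line -1992/397·x + 6308/397·y + -326024/1191 = 0 ∩ |BG|² = 6352/9]
2. B_y = 46/3  [line -1992/397·x + 6308/397·y + -326024/1191 = 0 ∩ |BG|² = 6352/9]
   → B = (-6, 46/3)

B = (-6, 46/3)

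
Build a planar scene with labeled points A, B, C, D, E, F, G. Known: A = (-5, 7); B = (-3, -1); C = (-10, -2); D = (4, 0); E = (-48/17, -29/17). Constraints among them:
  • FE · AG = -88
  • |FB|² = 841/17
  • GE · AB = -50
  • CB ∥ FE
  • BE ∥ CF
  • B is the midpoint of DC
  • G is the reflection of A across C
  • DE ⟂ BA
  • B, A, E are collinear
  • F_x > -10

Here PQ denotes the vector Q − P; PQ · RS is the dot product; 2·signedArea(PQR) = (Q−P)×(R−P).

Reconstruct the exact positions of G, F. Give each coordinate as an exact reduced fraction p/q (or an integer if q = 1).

1. G_x = -15  [G is the reflection of A across C]
2. G_y = -11  [G is the reflection of A across C]
   → G = (-15, -11)
3. F_x = -167/17  [CB ∥ FE ∩ BE ∥ CF]
4. F_y = -46/17  [CB ∥ FE ∩ BE ∥ CF]
   → F = (-167/17, -46/17)

F = (-167/17, -46/17)
G = (-15, -11)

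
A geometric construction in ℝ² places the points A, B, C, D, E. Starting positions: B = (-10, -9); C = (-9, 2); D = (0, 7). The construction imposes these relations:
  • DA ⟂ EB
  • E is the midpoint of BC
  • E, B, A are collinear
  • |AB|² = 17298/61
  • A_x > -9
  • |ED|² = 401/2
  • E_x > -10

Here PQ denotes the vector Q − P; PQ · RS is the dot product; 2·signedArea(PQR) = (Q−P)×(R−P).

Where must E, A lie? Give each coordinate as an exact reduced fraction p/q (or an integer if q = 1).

1. E_x = -19/2  [E is the midpoint of BC]
2. E_y = -7/2  [E is the midpoint of BC]
   → E = (-19/2, -7/2)
3. A_x = -517/61  [E, B, A are collinear ∩ DA ⟂ EB]
4. A_y = 474/61  [E, B, A are collinear ∩ DA ⟂ EB]
   → A = (-517/61, 474/61)

A = (-517/61, 474/61)
E = (-19/2, -7/2)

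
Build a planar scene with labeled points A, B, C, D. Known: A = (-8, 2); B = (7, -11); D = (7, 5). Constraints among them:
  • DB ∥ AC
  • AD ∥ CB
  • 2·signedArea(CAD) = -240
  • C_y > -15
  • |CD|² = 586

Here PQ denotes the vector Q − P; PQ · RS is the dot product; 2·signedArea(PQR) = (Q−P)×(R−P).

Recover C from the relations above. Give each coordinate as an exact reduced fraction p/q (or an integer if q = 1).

C = (-8, -14)

1. C_x = -8  [AD ∥ CB ∩ DB ∥ AC]
2. C_y = -14  [AD ∥ CB ∩ DB ∥ AC]
   → C = (-8, -14)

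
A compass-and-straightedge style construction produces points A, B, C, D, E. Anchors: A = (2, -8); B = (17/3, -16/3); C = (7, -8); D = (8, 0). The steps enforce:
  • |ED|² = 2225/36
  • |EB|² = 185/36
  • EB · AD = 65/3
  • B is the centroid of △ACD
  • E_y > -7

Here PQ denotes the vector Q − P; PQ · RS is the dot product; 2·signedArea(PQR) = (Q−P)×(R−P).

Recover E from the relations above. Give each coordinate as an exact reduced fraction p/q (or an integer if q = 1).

1. E_x = 23/6  [line -6·x + -8·y + -91/3 = 0 ∩ |EB|² = 185/36]
2. E_y = -20/3  [line -6·x + -8·y + -91/3 = 0 ∩ |EB|² = 185/36]
   → E = (23/6, -20/3)

E = (23/6, -20/3)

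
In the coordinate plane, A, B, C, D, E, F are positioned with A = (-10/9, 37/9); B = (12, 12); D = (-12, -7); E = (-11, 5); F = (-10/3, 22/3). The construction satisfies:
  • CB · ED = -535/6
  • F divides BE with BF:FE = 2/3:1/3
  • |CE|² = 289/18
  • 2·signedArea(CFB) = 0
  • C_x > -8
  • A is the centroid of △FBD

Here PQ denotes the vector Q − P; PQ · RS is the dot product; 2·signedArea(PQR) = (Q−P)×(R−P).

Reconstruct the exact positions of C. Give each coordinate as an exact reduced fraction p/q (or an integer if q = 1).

1. C_x = -43/6  [2·signedArea(CFB) = 0 ∩ CB · ED = -535/6]
2. C_y = 37/6  [2·signedArea(CFB) = 0 ∩ CB · ED = -535/6]
   → C = (-43/6, 37/6)

C = (-43/6, 37/6)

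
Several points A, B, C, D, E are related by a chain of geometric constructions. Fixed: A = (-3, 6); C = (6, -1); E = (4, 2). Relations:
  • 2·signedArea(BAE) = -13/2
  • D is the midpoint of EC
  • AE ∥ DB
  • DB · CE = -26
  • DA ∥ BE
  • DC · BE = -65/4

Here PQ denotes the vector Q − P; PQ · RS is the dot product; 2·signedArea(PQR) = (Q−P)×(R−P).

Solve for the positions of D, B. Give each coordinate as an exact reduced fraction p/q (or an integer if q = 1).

1. D_x = 5  [D is the midpoint of EC]
2. D_y = 1/2  [D is the midpoint of EC]
   → D = (5, 1/2)
3. B_x = 12  [DA ∥ BE ∩ AE ∥ DB]
4. B_y = -7/2  [DA ∥ BE ∩ AE ∥ DB]
   → B = (12, -7/2)

B = (12, -7/2)
D = (5, 1/2)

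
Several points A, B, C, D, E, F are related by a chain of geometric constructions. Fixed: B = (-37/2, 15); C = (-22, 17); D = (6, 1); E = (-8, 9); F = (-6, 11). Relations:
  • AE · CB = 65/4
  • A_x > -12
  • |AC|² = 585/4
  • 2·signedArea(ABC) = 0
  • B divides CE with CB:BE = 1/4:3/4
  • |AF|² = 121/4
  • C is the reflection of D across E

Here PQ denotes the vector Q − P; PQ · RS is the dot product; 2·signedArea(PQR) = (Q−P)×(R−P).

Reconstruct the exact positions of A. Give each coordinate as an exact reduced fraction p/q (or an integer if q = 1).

A = (-23/2, 11)

1. A_x = -23/2  [2·signedArea(ABC) = 0 ∩ AE · CB = 65/4]
2. A_y = 11  [2·signedArea(ABC) = 0 ∩ AE · CB = 65/4]
   → A = (-23/2, 11)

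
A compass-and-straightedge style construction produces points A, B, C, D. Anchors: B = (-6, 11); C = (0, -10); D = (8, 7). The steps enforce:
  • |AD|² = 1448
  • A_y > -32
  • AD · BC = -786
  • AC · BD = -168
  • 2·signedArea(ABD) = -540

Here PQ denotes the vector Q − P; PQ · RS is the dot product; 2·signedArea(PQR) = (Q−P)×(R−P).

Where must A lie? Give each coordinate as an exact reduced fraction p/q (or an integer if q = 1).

1. A_x = 6  [AC · BD = -168 ∩ 2·signedArea(ABD) = -540]
2. A_y = -31  [AC · BD = -168 ∩ 2·signedArea(ABD) = -540]
   → A = (6, -31)

A = (6, -31)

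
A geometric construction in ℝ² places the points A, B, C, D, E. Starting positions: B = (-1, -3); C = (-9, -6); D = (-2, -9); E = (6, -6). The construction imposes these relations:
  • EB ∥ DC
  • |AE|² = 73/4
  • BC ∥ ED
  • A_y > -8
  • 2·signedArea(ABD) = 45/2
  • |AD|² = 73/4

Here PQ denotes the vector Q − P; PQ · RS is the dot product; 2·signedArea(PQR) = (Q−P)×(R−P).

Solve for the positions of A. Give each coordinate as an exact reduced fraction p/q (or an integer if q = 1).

1. A_x = 2  [line 6·x + -1·y + -39/2 = 0 ∩ |AD|² = 73/4]
2. A_y = -15/2  [line 6·x + -1·y + -39/2 = 0 ∩ |AD|² = 73/4]
   → A = (2, -15/2)

A = (2, -15/2)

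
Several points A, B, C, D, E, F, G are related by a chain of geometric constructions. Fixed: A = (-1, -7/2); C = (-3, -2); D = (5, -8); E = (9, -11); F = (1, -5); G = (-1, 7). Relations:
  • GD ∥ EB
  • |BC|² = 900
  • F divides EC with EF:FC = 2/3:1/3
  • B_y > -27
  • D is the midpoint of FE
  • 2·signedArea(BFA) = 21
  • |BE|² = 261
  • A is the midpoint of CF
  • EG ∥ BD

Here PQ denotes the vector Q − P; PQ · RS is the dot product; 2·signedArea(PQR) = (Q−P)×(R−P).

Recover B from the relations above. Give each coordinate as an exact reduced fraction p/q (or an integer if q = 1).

1. B_x = 15  [EG ∥ BD ∩ GD ∥ EB]
2. B_y = -26  [EG ∥ BD ∩ GD ∥ EB]
   → B = (15, -26)

B = (15, -26)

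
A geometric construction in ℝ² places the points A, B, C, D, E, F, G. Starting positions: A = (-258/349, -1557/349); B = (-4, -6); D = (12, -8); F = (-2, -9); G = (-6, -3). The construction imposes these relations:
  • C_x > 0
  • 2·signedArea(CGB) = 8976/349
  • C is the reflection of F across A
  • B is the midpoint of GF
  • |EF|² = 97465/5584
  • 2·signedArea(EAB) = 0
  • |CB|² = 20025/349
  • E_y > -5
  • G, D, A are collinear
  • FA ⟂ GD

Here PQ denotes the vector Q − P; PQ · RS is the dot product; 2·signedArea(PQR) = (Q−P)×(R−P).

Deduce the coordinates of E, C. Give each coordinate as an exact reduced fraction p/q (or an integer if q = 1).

C = (182/349, 27/349)
E = (-1085/698, -6765/1396)

1. E_x = -1085/698  [line 537/349·x + -1138/349·y + -4680/349 = 0 ∩ |EF|² = 97465/5584]
2. E_y = -6765/1396  [line 537/349·x + -1138/349·y + -4680/349 = 0 ∩ |EF|² = 97465/5584]
   → E = (-1085/698, -6765/1396)
3. C_x = 182/349  [C is the reflection of F across A]
4. C_y = 27/349  [C is the reflection of F across A]
   → C = (182/349, 27/349)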